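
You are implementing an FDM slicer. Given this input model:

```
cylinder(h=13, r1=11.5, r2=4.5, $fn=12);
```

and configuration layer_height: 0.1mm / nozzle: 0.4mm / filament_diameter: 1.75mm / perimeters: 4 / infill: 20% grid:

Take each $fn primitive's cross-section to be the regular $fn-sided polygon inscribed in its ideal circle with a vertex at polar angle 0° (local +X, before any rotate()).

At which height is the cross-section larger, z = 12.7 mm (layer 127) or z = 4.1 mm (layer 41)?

layer 41 (z = 4.1 mm)

Layer 127 (z = 12.7): the cone: at t=0.977 of its height the radius interpolates to r₁+(r₂−r₁)t = 4.662, giving a regular 12-gon of that circumradius (area = (12/2)·4.662²·sin(360°/12) = 65.19 mm²). So its area = 65.19 mm². Layer 41 (z = 4.1): the cone: at t=0.315 of its height the radius interpolates to r₁+(r₂−r₁)t = 9.292, giving a regular 12-gon of that circumradius (area = (12/2)·9.292²·sin(360°/12) = 259.04 mm²). So its area = 259.04 mm². Layer 41 is larger (259.04 vs 65.19 mm²).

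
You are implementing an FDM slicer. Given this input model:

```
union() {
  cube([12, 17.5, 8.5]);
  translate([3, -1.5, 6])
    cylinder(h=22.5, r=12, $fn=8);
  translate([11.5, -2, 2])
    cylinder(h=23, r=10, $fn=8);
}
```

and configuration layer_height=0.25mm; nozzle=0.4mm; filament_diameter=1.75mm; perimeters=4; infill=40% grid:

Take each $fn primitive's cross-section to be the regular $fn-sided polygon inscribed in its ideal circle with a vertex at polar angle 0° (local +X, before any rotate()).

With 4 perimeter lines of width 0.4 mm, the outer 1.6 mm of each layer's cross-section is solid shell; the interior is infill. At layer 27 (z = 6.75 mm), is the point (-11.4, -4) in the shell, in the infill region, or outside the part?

outside

At z = 6.75 mm: the 12×17.5 cube contributes its full rectangle; the r=12 cylinder at (3, -1.5) contributes a regular 8-gon of circumradius 12; the cylinder at (11.5, -2): section is a regular 8-gon, circumradius r=10; Merging all regions: the regions partially overlap (shared area 276.40 mm²), so overlapping operands fuse into one piece — 1 connected region. Overall, the cross-section is a single solid region. The nearest boundary edge runs (-5.49, -9.99)→(-9.00, -1.50); distance from the point to it = 3.17 mm. The point is not inside any of the regions above, so it lies outside the cross-section (3.17 mm from the nearest boundary).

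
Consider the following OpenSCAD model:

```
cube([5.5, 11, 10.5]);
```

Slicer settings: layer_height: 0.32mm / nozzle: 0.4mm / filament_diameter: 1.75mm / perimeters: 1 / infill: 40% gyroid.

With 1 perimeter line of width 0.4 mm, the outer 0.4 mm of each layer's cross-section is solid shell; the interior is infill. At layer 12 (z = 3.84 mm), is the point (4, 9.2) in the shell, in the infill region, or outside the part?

infill

At z = 3.84 mm: the cube is present — its section is the full 5.5×11 rectangle. Overall, the cross-section is a single solid region. The nearest boundary edge runs (5.50, 0.00)→(5.50, 11.00); distance from the point to it = 1.50 mm. The point is inside the cross-section and 1.50 mm from the nearest boundary — more than the 0.4 mm shell width (1 × 0.4), so it's in the infill interior.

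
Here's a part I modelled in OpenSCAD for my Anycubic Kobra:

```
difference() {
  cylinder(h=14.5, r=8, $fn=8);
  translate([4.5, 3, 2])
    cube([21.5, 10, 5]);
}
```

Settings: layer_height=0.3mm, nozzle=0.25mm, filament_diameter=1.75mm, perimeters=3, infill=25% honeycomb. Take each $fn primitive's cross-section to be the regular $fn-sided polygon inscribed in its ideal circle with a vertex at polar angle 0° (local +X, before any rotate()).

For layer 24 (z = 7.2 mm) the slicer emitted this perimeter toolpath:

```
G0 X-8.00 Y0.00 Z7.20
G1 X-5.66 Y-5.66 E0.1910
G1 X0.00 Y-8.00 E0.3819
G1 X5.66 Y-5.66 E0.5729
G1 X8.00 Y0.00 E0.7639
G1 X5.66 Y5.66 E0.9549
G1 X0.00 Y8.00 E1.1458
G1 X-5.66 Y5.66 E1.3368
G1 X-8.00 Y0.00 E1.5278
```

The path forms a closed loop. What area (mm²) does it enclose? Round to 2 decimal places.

Apply the shoelace formula to the sequence of (X, Y) vertices; enclosed area = 181.12 mm².

181.12 mm²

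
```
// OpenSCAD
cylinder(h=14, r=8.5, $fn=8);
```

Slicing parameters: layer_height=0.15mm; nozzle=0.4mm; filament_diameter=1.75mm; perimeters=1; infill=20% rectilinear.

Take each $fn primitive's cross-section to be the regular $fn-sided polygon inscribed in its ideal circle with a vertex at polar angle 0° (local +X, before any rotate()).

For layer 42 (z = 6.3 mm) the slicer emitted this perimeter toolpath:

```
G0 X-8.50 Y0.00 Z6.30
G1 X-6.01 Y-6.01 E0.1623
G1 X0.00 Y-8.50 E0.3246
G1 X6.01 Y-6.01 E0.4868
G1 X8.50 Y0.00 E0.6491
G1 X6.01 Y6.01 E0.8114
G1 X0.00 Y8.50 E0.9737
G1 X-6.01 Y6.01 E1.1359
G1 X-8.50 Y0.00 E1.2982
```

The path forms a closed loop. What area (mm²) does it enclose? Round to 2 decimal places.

Apply the shoelace formula to the sequence of (X, Y) vertices; enclosed area = 204.34 mm².

204.34 mm²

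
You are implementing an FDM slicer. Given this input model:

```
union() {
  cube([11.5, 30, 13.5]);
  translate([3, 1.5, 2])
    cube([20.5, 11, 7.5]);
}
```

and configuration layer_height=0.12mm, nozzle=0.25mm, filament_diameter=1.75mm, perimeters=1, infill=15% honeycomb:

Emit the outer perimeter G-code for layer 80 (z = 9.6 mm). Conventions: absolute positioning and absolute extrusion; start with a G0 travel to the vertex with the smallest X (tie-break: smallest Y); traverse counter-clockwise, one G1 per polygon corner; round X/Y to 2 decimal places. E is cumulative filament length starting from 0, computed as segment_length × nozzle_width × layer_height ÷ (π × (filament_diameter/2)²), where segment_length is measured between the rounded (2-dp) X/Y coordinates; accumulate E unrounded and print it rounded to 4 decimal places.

At z = 9.6 mm: the cube (footprint 11.5×30) is included at this height; the cube at (3, 1.5) is absent (z outside [2, 9.5]); Merging all regions: only the 11.5×30 cube is present, so the union is just that shape — 1 connected region. The outline is a single polygon with 4 vertices. Extrusion per mm of travel: 0.25 × 0.12 / (π × 0.875²) = 0.012473. Accumulating E over each segment gives final E = 1.0352.

G0 X0.00 Y0.00 Z9.60
G1 X11.50 Y0.00 E0.1434
G1 X11.50 Y30.00 E0.5176
G1 X0.00 Y30.00 E0.6610
G1 X0.00 Y0.00 E1.0352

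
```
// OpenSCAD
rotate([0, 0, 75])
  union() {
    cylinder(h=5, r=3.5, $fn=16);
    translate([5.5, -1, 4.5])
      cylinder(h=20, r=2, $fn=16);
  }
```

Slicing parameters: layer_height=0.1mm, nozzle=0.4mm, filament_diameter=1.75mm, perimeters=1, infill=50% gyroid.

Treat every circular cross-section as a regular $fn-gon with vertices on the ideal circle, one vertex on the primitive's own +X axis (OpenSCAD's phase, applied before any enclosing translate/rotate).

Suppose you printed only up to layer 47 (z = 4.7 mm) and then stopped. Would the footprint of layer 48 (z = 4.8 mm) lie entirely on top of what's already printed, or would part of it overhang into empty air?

Compare the two slices. At z = 4.7: the r=3.5 cylinder contributes a regular 16-gon of circumradius 3.5 (area = (16/2)·3.500²·sin(360°/16) = 37.50 mm²); the r=2 cylinder at (5.5, -1) gives a regular 16-gon of circumradius 2 (constant along its height) (area = (16/2)·2.000²·sin(360°/16) = 12.25 mm²); Combining (union): the 2 present regions are separate (no shared area or edge), so areas and boundary lengths simply add and each stays a separate island — area = 49.75 mm²; (rotated 75° about Z; rotation is an isometry so areas/perimeters/island counts are preserved). At z = 4.8: the r=3.5 cylinder gives a regular 16-gon of circumradius 3.5 (constant along its height) (area = (16/2)·3.500²·sin(360°/16) = 37.50 mm²); the r=2 cylinder at (5.5, -1) gives a regular 16-gon of circumradius 2 (constant along its height) (area = (16/2)·2.000²·sin(360°/16) = 12.25 mm²); Combining (union): the 2 present regions are separate (no shared area or edge), so areas and boundary lengths simply add and each stays a separate island — area = 49.75 mm²; (whole slice rotated 75° about Z — lengths, areas and connectivity unchanged). Checking containment: the cross-section at z = 4.8 is a subset of the cross-section at z = 4.7.

entirely on top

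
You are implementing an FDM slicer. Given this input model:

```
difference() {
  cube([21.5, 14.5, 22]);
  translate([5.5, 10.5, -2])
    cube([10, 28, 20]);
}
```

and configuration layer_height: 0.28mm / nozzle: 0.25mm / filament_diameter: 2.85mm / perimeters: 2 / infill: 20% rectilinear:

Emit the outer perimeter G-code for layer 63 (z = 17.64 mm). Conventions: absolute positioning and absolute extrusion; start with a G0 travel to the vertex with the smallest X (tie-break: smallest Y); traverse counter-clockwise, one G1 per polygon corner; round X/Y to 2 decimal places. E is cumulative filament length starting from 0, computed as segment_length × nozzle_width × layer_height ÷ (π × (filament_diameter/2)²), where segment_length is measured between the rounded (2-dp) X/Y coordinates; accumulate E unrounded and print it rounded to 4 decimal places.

G0 X0.00 Y0.00 Z17.64
G1 X21.50 Y0.00 E0.2359
G1 X21.50 Y14.50 E0.3950
G1 X15.50 Y14.50 E0.4609
G1 X15.50 Y10.50 E0.5047
G1 X5.50 Y10.50 E0.6145
G1 X5.50 Y14.50 E0.6584
G1 X0.00 Y14.50 E0.7187
G1 X0.00 Y0.00 E0.8778

At z = 17.64 mm: the 21.5×14.5 cube contributes its full rectangle; the cube at (5.5, 10.5) (footprint 10×28) is included at this height; Subtracting the remaining from the first: starting from the 21.5×14.5 cube, the 10×28 cube at (5.5, 10.5) partially overlaps it — only the 40.00 mm² overlap (of its 280.00 mm²) is removed, clipping the outline — 1 connected region. The outline is a single polygon with 8 vertices. Extrusion per mm of travel: 0.25 × 0.28 / (π × 1.425²) = 0.010973. Accumulating E over each segment gives final E = 0.8778.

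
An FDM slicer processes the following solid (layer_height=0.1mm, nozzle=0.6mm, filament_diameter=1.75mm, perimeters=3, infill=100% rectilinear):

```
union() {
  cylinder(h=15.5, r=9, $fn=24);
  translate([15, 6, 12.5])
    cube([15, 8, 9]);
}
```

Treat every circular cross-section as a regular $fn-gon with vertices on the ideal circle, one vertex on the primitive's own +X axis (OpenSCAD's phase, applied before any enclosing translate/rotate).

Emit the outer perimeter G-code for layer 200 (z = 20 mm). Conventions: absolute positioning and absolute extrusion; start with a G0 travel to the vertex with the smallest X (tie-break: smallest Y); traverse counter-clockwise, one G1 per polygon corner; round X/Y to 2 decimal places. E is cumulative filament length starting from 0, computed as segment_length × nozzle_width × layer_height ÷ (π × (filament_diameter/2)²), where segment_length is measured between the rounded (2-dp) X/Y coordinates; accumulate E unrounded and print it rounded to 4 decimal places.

G0 X15.00 Y6.00 Z20.00
G1 X30.00 Y6.00 E0.3742
G1 X30.00 Y14.00 E0.5737
G1 X15.00 Y14.00 E0.9479
G1 X15.00 Y6.00 E1.1475

At z = 20 mm: the cylinder is absent (z outside [0, 15.5]); the 15×8 cube at (15, 6) contributes its full rectangle; Taking the union: only the 15×8 cube at (15, 6) is present, so the union is just that shape — 1 connected region. The outline is a single polygon with 4 vertices. Extrusion per mm of travel: 0.6 × 0.1 / (π × 0.875²) = 0.024945. Accumulating E over each segment gives final E = 1.1475.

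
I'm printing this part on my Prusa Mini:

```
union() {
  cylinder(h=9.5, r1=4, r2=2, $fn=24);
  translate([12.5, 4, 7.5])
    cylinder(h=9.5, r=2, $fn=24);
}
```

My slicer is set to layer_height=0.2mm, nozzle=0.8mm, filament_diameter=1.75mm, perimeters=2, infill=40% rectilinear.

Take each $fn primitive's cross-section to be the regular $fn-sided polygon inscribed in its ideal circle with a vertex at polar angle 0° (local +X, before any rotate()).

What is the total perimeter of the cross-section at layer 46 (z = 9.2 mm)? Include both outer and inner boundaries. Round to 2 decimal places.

At z = 9.2 mm: the cone (r1=4→r2=2) has section circumradius 2.063 here — a regular 24-gon (perimeter = 2·24·2.063·sin(180°/24) = 12.93 mm); the r=2 cylinder at (12.5, 4) gives a regular 24-gon of circumradius 2 (constant along its height) (perimeter = 2·24·2.000·sin(180°/24) = 12.53 mm); Taking the union: the 2 present regions are separate (no shared area or edge), so areas and boundary lengths simply add and each stays a separate island — boundary = 25.46 mm. Overall, the cross-section has 2 separate islands. Total boundary length (outer) = 25.46 mm.

25.46 mm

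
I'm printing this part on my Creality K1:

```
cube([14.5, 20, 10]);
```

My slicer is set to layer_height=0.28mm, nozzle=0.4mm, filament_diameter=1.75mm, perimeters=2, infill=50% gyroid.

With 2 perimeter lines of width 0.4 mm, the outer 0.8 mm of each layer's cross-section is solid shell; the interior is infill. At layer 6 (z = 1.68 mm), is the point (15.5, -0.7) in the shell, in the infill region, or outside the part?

At z = 1.68 mm: the cube (footprint 14.5×20) is included at this height. Overall, the cross-section is a single solid region. The nearest boundary edge runs (0.00, 0.00)→(14.50, 0.00); distance from the point to it = 1.22 mm. The point is not inside any of the regions above, so it lies outside the cross-section (1.22 mm from the nearest boundary).

outside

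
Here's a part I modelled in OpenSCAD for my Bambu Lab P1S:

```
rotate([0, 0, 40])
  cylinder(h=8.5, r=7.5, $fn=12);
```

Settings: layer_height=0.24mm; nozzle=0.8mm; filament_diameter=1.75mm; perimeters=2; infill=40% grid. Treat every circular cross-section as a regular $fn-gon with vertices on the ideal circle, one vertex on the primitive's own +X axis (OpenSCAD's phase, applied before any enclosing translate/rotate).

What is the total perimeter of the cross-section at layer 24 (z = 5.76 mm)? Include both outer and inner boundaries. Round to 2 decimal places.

At z = 5.76 mm: the r=7.5 cylinder contributes a regular 12-gon of circumradius 7.5 (perimeter = 2·12·7.500·sin(180°/12) = 46.59 mm); (rotated 40° about Z; rotation is an isometry so areas/perimeters/island counts are preserved). Overall, the cross-section is a single solid region. Total boundary length (outer) = 46.59 mm.

46.59 mm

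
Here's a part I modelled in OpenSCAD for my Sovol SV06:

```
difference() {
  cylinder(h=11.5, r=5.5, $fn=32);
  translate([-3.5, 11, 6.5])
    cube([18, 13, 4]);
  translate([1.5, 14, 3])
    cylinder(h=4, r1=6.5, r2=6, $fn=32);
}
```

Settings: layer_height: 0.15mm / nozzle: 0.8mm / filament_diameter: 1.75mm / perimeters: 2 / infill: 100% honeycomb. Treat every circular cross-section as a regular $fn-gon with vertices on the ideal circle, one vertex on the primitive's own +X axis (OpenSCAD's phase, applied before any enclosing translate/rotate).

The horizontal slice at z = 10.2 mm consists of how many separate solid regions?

At z = 10.2 mm: the cylinder: section is a regular 32-gon, circumradius r=5.5; the cube at (-3.5, 11) (footprint 18×13) is included at this height; the cone at (1.5, 14) is absent (z outside [3, 7]); Subtracting the remaining from the first: starting from the r=5.5 cylinder, the 18×13 cube at (-3.5, 11) misses the remaining region (no effect) — 1 connected region. The result has 1 disconnected region.

1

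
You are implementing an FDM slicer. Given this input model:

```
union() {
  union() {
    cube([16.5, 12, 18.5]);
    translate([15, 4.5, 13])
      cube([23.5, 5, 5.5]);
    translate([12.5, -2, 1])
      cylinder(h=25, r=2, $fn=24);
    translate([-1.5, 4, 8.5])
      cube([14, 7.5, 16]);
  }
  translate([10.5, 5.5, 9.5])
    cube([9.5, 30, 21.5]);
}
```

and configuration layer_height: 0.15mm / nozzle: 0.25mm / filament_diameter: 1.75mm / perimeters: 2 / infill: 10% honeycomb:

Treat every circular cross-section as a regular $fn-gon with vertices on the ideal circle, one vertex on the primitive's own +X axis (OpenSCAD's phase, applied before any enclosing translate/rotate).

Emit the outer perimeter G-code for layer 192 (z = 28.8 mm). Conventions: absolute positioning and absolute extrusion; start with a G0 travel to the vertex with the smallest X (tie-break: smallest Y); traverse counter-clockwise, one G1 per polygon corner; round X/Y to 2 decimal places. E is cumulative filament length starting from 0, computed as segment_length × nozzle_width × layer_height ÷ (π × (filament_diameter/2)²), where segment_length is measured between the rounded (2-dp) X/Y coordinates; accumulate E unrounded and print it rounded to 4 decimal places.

G0 X10.50 Y5.50 Z28.80
G1 X20.00 Y5.50 E0.1481
G1 X20.00 Y35.50 E0.6158
G1 X10.50 Y35.50 E0.7639
G1 X10.50 Y5.50 E1.2317

At z = 28.8 mm: the cube does not reach this height (z outside [0, 18.5]); the cube at (15, 4.5) is not intersected at this z (z outside [13, 18.5]); the cylinder at (12.5, -2) is not intersected at this z (z outside [1, 26]); the cube at (-1.5, 4) does not reach this height (z outside [8.5, 24.5]); Taking the union: nothing is present at this height; the cube at (10.5, 5.5) (footprint 9.5×30) is included at this height; Taking the union: only the 9.5×30 cube at (10.5, 5.5) is present, so the union is just that shape — 1 connected region. The outline is a single polygon with 4 vertices. Extrusion per mm of travel: 0.25 × 0.15 / (π × 0.875²) = 0.015591. Accumulating E over each segment gives final E = 1.2317.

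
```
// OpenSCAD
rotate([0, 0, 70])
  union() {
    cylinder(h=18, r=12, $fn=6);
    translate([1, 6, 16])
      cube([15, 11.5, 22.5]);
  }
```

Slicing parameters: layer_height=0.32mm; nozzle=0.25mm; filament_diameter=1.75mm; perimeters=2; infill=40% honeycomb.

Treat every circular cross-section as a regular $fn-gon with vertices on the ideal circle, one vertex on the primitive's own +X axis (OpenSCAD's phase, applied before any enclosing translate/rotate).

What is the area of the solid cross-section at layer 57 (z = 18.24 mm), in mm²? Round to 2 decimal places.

At z = 18.24 mm: the cylinder does not reach this height (z outside [0, 18]); the cube at (1, 6) is present — its section is the full 15×11.5 rectangle (area 172.50 mm²); Taking the union: only the 15×11.5 cube at (1, 6) is present, so the union is just that shape — area = 172.50 mm²; (whole slice rotated 70° about Z — lengths, areas and connectivity unchanged). Overall, the cross-section is a single solid region. Net area = 172.50 mm².

172.50 mm²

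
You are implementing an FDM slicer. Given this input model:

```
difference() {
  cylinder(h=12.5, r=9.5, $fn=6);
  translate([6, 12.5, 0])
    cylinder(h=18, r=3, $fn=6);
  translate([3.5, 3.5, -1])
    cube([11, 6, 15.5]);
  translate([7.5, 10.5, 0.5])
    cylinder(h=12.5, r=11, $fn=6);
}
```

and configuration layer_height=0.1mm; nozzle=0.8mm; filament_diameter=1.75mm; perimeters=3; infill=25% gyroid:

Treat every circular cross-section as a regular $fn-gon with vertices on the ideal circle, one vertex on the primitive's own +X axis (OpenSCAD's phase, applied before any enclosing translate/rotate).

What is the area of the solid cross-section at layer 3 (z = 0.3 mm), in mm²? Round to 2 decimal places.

222.12 mm²

At z = 0.3 mm: the cylinder: section is a regular 6-gon, circumradius r=9.5 (area = (6/2)·9.500²·sin(360°/6) = 234.48 mm²); the cylinder at (6, 12.5): section is a regular 6-gon, circumradius r=3 (area = (6/2)·3.000²·sin(360°/6) = 23.38 mm²); the cube at (3.5, 3.5) is present — its section is the full 11×6 rectangle (area 66.00 mm²); the cylinder at (7.5, 10.5) is not intersected at this z (z outside [0.5, 13]); After the difference (first − rest): starting from the r=9.5 cylinder (234.48 mm²), the r=3 cylinder at (6, 12.5) misses the remaining region (no effect); the 11×6 cube at (3.5, 3.5) partially overlaps it — only the 12.36 mm² overlap (of its 66.00 mm²) is removed, clipping the outline — area = 222.12 mm². Overall, the cross-section is a single solid region. Net area = 222.12 mm².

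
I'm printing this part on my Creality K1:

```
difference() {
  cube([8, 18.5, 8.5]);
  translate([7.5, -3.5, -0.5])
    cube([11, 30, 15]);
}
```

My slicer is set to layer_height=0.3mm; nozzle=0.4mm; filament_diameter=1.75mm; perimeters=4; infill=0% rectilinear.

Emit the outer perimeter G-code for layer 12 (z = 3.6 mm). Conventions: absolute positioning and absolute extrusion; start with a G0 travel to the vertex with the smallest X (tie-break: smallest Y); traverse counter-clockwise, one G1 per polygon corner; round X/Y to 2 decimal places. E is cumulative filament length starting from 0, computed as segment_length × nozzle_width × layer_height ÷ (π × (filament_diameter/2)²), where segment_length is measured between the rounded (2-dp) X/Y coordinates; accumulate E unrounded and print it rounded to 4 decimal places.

G0 X0.00 Y0.00 Z3.60
G1 X7.50 Y0.00 E0.3742
G1 X7.50 Y18.50 E1.2971
G1 X0.00 Y18.50 E1.6713
G1 X0.00 Y0.00 E2.5943

At z = 3.6 mm: the 8×18.5 cube contributes its full rectangle; the cube at (7.5, -3.5) (footprint 11×30) is included at this height; Subtracting the remaining from the first: starting from the 8×18.5 cube, the 11×30 cube at (7.5, -3.5) partially overlaps it — only the 9.25 mm² overlap (of its 330.00 mm²) is removed, clipping the outline — 1 connected region. The outline is a single polygon with 4 vertices. Extrusion per mm of travel: 0.4 × 0.3 / (π × 0.875²) = 0.049890. Accumulating E over each segment gives final E = 2.5943.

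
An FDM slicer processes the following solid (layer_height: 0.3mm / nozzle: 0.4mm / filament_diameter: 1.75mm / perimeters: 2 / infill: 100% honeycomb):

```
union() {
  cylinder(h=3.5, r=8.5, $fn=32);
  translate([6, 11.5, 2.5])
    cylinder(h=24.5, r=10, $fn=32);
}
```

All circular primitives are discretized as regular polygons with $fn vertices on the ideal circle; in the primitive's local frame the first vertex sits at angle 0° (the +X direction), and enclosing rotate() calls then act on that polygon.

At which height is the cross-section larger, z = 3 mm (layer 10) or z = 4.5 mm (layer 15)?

layer 10 (z = 3 mm)

Layer 10 (z = 3): the r=8.5 cylinder contributes a regular 32-gon of circumradius 8.5 (area = (32/2)·8.500²·sin(360°/32) = 225.52 mm²); the cylinder at (6, 11.5): section is a regular 32-gon, circumradius r=10 (area = (32/2)·10.000²·sin(360°/32) = 312.14 mm²); Taking the union: the regions partially overlap — summed areas 537.67 mm² minus the doubly-counted overlap 49.18 mm² gives 488.49 mm² — area = 488.49 mm². So its area = 488.49 mm². Layer 15 (z = 4.5): the cylinder is absent (z outside [0, 3.5]); the r=10 cylinder at (6, 11.5) contributes a regular 32-gon of circumradius 10 (area = (32/2)·10.000²·sin(360°/32) = 312.14 mm²); Combining (union): only the r=10 cylinder at (6, 11.5) is present, so the union is just that shape — area = 312.14 mm². So its area = 312.14 mm². Layer 10 is larger (488.49 vs 312.14 mm²).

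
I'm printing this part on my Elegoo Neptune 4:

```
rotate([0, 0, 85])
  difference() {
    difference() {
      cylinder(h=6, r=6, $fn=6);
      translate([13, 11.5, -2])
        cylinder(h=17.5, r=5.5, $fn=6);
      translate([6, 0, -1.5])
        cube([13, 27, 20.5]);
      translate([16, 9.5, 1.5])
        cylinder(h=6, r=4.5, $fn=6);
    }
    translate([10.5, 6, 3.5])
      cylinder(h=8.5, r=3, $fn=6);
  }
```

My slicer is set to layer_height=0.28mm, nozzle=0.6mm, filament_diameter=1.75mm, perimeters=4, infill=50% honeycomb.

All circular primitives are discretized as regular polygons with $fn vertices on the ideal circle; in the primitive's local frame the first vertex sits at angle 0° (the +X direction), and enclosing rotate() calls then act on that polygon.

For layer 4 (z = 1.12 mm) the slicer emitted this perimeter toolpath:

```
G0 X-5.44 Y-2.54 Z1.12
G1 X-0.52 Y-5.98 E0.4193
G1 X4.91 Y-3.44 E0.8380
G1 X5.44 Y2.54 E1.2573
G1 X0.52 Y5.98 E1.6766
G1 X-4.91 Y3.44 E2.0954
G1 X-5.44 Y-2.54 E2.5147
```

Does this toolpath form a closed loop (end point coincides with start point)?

Start point (G0): (-5.44, -2.54). End point (last G1): the path returns to the start — closed.

yes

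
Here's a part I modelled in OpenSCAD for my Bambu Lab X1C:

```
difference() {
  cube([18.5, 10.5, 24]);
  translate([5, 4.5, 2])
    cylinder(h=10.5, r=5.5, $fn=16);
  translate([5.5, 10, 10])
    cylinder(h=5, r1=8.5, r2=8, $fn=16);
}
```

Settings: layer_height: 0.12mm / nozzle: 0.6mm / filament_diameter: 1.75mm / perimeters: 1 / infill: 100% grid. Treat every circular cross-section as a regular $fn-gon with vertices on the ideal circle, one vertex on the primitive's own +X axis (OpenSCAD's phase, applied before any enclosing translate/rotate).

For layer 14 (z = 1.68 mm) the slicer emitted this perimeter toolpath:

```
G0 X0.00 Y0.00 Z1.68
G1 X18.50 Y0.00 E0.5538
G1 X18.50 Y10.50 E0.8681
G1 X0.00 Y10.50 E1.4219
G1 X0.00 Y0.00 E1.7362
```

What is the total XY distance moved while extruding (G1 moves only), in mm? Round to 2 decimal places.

58.00 mm

Sum the Euclidean lengths of each G1 segment: total = 58.00 mm.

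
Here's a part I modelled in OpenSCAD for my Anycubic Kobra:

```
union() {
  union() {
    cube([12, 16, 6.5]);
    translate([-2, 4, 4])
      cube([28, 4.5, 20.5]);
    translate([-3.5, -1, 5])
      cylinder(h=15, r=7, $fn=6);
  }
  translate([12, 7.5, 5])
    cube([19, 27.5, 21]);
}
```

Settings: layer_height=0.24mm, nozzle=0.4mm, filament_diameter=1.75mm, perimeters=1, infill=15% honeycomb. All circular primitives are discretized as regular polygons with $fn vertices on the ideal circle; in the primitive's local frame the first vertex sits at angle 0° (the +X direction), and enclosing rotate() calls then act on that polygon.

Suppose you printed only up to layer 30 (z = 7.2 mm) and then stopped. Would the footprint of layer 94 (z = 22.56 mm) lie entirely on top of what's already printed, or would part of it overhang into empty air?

entirely on top

Compare the two slices. At z = 7.2: the cube is absent (z outside [0, 6.5]); the 28×4.5 cube at (-2, 4) contributes its full rectangle (area 126.00 mm²); the r=7 cylinder at (-3.5, -1) gives a regular 6-gon of circumradius 7 (constant along its height) (area = (6/2)·7.000²·sin(360°/6) = 127.31 mm²); Taking the union: the regions partially overlap — summed areas 253.31 mm² minus the doubly-counted overlap 2.45 mm² gives 250.86 mm² — area = 250.86 mm²; the cube at (12, 7.5) (footprint 19×27.5) is included at this height (area 522.50 mm²); Taking the union: the regions partially overlap — summed areas 773.36 mm² minus the doubly-counted overlap 14.00 mm² gives 759.36 mm² — area = 759.36 mm². At z = 22.56: the cube does not reach this height (z outside [0, 6.5]); the 28×4.5 cube at (-2, 4) contributes its full rectangle (area 126.00 mm²); the cylinder at (-3.5, -1) is not intersected at this z (z outside [5, 20]); Combining (union): only the 28×4.5 cube at (-2, 4) is present, so the union is just that shape — area = 126.00 mm²; the 19×27.5 cube at (12, 7.5) contributes its full rectangle (area 522.50 mm²); Taking the union: the regions partially overlap — summed areas 648.50 mm² minus the doubly-counted overlap 14.00 mm² gives 634.50 mm² — area = 634.50 mm². Checking containment: the cross-section at z = 22.56 is a subset of the cross-section at z = 7.2.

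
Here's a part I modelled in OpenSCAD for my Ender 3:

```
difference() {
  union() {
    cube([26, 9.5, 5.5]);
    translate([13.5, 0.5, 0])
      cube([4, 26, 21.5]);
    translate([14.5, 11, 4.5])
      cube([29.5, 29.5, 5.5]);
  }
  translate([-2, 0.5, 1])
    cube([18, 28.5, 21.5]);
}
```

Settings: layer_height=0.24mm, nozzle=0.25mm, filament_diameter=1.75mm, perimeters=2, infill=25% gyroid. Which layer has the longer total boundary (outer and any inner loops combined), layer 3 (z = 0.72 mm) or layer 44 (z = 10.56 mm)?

layer 3 (z = 0.72 mm)

Layer 3 (z = 0.72): the 26×9.5 cube contributes its full rectangle (perimeter 71.00 mm); the cube at (13.5, 0.5) (footprint 4×26) is included at this height (perimeter 60.00 mm); the cube at (14.5, 11) does not reach this height (z outside [4.5, 10]); Taking the union: the regions partially overlap (shared area 36.00 mm²), so the edge portions inside another operand are dropped and the merged outline is re-measured after clipping — boundary = 105.00 mm; the cube at (-2, 0.5) is not intersected at this z (z outside [1, 22.5]); Taking the first minus the rest: none of the subtracted shapes is present at this height, so the result so far is unchanged — boundary = 105.00 mm. So its perimeter = 105.00 mm. Layer 44 (z = 10.56): the cube is absent (z outside [0, 5.5]); the cube at (13.5, 0.5) is present — its section is the full 4×26 rectangle (perimeter 60.00 mm); the cube at (14.5, 11) does not reach this height (z outside [4.5, 10]); Taking the union: only the 4×26 cube at (13.5, 0.5) is present, so the union is just that shape — boundary = 60.00 mm; the 18×28.5 cube at (-2, 0.5) contributes its full rectangle (perimeter 93.00 mm); Taking the first minus the rest: starting from the result so far, the 18×28.5 cube at (-2, 0.5) partially overlaps it — only the 65.00 mm² overlap (of its 513.00 mm²) is removed, clipping the outline — boundary = 55.00 mm. So its perimeter = 55.00 mm. Layer 3 is larger (105.00 vs 55.00 mm).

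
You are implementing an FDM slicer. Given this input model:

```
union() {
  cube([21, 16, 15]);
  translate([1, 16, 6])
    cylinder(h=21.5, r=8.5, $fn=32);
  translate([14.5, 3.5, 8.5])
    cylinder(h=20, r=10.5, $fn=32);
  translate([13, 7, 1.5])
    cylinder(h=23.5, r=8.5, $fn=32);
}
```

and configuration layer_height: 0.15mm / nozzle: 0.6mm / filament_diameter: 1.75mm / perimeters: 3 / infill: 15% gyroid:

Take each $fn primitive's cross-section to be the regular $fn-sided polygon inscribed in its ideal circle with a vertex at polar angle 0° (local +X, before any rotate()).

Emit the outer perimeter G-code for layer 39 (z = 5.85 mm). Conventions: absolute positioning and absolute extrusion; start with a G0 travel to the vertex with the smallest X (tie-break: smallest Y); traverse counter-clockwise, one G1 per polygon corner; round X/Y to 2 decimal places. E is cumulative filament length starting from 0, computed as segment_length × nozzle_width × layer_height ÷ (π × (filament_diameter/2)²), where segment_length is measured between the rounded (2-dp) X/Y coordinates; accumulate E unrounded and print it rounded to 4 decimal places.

G0 X0.00 Y0.00 Z5.85
G1 X8.20 Y0.00 E0.3068
G1 X8.28 Y-0.07 E0.3108
G1 X9.75 Y-0.85 E0.3731
G1 X11.34 Y-1.34 E0.4353
G1 X13.00 Y-1.50 E0.4977
G1 X14.66 Y-1.34 E0.5601
G1 X16.25 Y-0.85 E0.6224
G1 X17.72 Y-0.07 E0.6846
G1 X17.80 Y0.00 E0.6886
G1 X21.00 Y0.00 E0.8084
G1 X21.00 Y4.23 E0.9666
G1 X21.34 Y5.34 E1.0101
G1 X21.50 Y7.00 E1.0725
G1 X21.34 Y8.66 E1.1349
G1 X21.00 Y9.77 E1.1783
G1 X21.00 Y16.00 E1.4114
G1 X0.00 Y16.00 E2.1972
G1 X0.00 Y0.00 E2.7959

At z = 5.85 mm: the cube (footprint 21×16) is included at this height; the cylinder at (1, 16) does not reach this height (z outside [6, 27.5]); the cylinder at (14.5, 3.5) does not reach this height (z outside [8.5, 28.5]); the r=8.5 cylinder at (13, 7) contributes a regular 32-gon of circumradius 8.5; Taking the union: the regions partially overlap (shared area 214.21 mm²), so overlapping operands fuse into one piece — 1 connected region. The outline is a single polygon with 18 vertices. Extrusion per mm of travel: 0.6 × 0.15 / (π × 0.875²) = 0.037418. Accumulating E over each segment gives final E = 2.7959.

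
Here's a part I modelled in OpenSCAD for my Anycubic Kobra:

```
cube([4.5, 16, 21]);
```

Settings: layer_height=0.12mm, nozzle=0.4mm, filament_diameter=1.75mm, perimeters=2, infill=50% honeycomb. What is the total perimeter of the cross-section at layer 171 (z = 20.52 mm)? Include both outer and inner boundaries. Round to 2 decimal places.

At z = 20.52 mm: the cube is present — its section is the full 4.5×16 rectangle (perimeter 41.00 mm). Overall, the cross-section is a single solid region. Total boundary length (outer) = 41.00 mm.

41.00 mm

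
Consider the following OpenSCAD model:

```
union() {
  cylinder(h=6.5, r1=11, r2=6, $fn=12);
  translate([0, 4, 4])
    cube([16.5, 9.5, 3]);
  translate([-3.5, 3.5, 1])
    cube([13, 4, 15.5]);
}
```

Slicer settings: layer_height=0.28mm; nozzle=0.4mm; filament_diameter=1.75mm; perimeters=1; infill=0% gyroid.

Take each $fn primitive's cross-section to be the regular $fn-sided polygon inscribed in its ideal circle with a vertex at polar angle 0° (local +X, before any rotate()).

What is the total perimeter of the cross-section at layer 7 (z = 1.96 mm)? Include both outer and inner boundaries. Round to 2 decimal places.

At z = 1.96 mm: the cone contributes a regular 12-gon of circumradius 9.492 (interpolated between r1=11 and r2=6 at t=0.302) (perimeter = 2·12·9.492·sin(180°/12) = 58.96 mm); the cube at (0, 4) does not reach this height (z outside [4, 7]); the cube at (-3.5, 3.5) is present — its section is the full 13×4 rectangle (perimeter 34.00 mm); Combining (union): the regions partially overlap (shared area 43.30 mm²), so the edge portions inside another operand are dropped and the merged outline is re-measured after clipping — boundary = 62.76 mm. Overall, the cross-section is a single solid region. Total boundary length (outer) = 62.76 mm.

62.76 mm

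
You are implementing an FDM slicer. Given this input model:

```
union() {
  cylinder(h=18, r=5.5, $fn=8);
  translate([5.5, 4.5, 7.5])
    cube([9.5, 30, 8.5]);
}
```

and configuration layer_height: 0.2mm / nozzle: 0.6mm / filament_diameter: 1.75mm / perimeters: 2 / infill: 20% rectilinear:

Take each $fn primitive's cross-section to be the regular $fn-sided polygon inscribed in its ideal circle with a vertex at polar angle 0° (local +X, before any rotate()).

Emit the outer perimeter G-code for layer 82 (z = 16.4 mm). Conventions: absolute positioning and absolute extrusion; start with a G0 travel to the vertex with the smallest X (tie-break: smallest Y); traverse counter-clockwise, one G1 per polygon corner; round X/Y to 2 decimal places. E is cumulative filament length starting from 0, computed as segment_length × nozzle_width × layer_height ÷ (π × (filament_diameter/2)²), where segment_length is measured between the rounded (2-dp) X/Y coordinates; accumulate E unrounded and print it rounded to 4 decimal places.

G0 X-5.50 Y0.00 Z16.40
G1 X-3.89 Y-3.89 E0.2100
G1 X0.00 Y-5.50 E0.4201
G1 X3.89 Y-3.89 E0.6301
G1 X5.50 Y0.00 E0.8402
G1 X3.89 Y3.89 E1.0502
G1 X0.00 Y5.50 E1.2602
G1 X-3.89 Y3.89 E1.4703
G1 X-5.50 Y0.00 E1.6803

At z = 16.4 mm: the r=5.5 cylinder contributes a regular 8-gon of circumradius 5.5; the cube at (5.5, 4.5) does not reach this height (z outside [7.5, 16]); Combining (union): only the r=5.5 cylinder is present, so the union is just that shape — 1 connected region. The outline is a single polygon with 8 vertices. Extrusion per mm of travel: 0.6 × 0.2 / (π × 0.875²) = 0.049890. Accumulating E over each segment gives final E = 1.6803.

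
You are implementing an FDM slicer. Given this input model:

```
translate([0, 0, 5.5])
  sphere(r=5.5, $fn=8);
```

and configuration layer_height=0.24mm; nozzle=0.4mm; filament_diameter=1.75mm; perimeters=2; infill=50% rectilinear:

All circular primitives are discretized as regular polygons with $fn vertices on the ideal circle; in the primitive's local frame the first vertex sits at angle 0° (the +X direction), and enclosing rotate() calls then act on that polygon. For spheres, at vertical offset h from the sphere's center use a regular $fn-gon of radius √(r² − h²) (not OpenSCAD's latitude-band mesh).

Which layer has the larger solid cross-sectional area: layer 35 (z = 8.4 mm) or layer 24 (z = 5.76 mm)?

Layer 35 (z = 8.4): the sphere: section is a regular 8-gon, circumradius = √(r²−h²) = √(5.5²−2.9²) = 4.673 (area = (8/2)·4.673²·sin(360°/8) = 61.77 mm²). So its area = 61.77 mm². Layer 24 (z = 5.76): the sphere: section is a regular 8-gon, circumradius = √(r²−h²) = √(5.5²−0.26²) = 5.494 (area = (8/2)·5.494²·sin(360°/8) = 85.37 mm²). So its area = 85.37 mm². Layer 24 is larger (85.37 vs 61.77 mm²).

layer 24 (z = 5.76 mm)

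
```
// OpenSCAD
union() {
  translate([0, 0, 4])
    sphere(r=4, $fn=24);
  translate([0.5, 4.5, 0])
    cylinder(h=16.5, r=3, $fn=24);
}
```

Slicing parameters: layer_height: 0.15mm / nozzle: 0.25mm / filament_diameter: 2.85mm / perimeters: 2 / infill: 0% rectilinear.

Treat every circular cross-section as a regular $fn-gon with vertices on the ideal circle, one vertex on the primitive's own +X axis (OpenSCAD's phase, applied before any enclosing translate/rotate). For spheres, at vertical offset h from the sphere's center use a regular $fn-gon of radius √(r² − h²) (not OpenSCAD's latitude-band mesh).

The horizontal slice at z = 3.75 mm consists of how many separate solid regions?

1

At z = 3.75 mm: the r=4 sphere slices to a regular 24-gon of circumradius 3.992 (√(r²−h²) with h=0.25 from center); the r=3 cylinder at (0.5, 4.5) gives a regular 24-gon of circumradius 3 (constant along its height); Combining (union): the regions partially overlap (shared area 8.73 mm²), so overlapping operands fuse into one piece — 1 connected region. The result has 1 disconnected region.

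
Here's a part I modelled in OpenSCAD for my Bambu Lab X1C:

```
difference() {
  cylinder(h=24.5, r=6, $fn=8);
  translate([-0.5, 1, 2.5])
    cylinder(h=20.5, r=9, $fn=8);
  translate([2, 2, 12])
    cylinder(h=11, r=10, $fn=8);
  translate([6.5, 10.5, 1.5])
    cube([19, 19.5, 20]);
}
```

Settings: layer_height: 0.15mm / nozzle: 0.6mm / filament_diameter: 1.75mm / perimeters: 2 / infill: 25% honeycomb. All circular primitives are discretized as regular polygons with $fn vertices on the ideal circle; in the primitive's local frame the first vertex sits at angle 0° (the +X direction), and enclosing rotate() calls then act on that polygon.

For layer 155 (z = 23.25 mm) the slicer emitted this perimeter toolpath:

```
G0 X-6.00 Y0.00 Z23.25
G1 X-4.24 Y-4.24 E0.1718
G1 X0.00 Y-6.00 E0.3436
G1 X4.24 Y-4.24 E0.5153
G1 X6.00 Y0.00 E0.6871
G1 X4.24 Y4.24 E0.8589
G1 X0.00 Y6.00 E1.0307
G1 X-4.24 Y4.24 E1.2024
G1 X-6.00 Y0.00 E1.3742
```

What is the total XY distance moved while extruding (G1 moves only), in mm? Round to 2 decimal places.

Sum the Euclidean lengths of each G1 segment: total = 36.73 mm.

36.73 mm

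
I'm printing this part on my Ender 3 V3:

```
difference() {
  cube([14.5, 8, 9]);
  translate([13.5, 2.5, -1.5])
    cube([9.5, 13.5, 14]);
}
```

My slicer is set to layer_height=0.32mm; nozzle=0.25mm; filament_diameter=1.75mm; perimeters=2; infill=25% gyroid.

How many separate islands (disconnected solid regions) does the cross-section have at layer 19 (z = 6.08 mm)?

At z = 6.08 mm: the 14.5×8 cube contributes its full rectangle; the 9.5×13.5 cube at (13.5, 2.5) contributes its full rectangle; After the difference (first − rest): starting from the 14.5×8 cube, the 9.5×13.5 cube at (13.5, 2.5) partially overlaps it — only the 5.50 mm² overlap (of its 128.25 mm²) is removed, clipping the outline — 1 connected region. Overall, the cross-section is a single solid region. Island count = 1.

1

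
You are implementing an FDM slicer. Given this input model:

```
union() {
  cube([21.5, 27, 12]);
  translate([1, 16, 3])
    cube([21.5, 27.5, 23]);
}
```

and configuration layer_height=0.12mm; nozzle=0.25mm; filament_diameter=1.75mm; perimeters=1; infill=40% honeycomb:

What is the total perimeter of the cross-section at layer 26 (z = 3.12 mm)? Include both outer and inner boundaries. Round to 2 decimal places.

132.00 mm

At z = 3.12 mm: the cube is present — its section is the full 21.5×27 rectangle (perimeter 97.00 mm); the 21.5×27.5 cube at (1, 16) contributes its full rectangle (perimeter 98.00 mm); Merging all regions: the regions partially overlap (shared area 225.50 mm²), so the edge portions inside another operand are dropped and the merged outline is re-measured after clipping — boundary = 132.00 mm. Overall, the cross-section is a single solid region. Total boundary length (outer) = 132.00 mm.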